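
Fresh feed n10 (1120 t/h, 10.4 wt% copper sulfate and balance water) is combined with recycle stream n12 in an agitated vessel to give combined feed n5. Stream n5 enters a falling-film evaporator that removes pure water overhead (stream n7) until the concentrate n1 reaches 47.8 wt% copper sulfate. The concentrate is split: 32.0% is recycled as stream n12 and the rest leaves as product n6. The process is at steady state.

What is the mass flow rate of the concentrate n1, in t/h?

Overall copper sulfate balance (none leaves overhead): copper sulfate in fresh feed = copper sulfate in product, i.e. 1120×0.104 = (1−0.320)·n1·0.478.
n1 = 116.48/(0.478×0.680) = 358.36 t/h.

358.4 t/h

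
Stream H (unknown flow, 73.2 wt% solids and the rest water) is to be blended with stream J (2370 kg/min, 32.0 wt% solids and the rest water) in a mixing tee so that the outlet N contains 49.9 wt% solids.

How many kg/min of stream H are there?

Let H be the unknown flow. Total out = 2370 + H.
solids balance: 758.4 + 0.732·H = 0.499·(2370 + H)
(0.732 − 0.499)·H = 0.499×2370 − 758.4 = 424.23
H = 424.23 / 0.233 = 1820.7 kg/min

1821 kg/min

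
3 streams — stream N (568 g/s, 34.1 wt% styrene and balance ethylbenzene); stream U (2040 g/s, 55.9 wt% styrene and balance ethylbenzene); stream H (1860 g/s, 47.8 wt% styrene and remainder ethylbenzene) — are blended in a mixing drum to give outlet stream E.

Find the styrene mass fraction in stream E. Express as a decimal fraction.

Total flow out = 568 + 2040 + 1860 = 4468 g/s.
styrene in = 568×0.341 + 2040×0.559 + 1860×0.478 = 2223.1 g/s.
styrene mass fraction in E = 2223.1/4468 = 0.4976.

0.4976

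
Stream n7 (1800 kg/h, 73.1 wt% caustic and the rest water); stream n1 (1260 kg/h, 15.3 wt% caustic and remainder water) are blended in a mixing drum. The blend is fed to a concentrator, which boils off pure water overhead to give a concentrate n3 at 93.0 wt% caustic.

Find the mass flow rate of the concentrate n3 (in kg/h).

caustic entering = 1800×0.731 + 1260×0.153 = 1508.6 kg/h.
All caustic reports to n3, so n3 = 1508.6/0.930 = 1622.1 kg/h.

1622 kg/h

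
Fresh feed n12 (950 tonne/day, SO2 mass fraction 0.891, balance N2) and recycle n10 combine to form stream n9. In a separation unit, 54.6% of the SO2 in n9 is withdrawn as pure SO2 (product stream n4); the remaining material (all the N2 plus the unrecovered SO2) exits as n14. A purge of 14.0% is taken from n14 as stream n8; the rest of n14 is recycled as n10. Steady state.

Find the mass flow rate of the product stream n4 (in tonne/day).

SO2 in n9: m_A = 950×0.891 + (1−0.140)·(1−0.546)·m_A, so m_A = 846.45/0.6096 = 1388.6 tonne/day.
Product n4 = 0.546×1388.6 = 758.19 tonne/day.

758.2 tonne/day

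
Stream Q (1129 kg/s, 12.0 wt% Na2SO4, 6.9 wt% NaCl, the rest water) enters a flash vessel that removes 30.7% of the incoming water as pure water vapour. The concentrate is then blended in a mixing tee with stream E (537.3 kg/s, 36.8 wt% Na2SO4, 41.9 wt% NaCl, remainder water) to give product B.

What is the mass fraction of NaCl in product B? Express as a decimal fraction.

0.2188

Vapour removed = 0.307×0.811×1129 = 281.1 kg/s; concentrate = 847.9 kg/s.
NaCl reaching the mixer = 77.901 (from concentrate) + 537.3×0.419 = 303.03 kg/s.
Product flow = 847.9 + 537.3 = 1385.2 kg/s; NaCl fraction = 0.2188.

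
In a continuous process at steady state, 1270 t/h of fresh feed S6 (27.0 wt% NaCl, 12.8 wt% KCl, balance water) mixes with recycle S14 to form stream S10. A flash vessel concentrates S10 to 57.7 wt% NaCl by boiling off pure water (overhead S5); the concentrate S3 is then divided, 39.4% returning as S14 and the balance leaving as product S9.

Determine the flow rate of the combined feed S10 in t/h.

1656 t/h

Overall NaCl balance (none leaves overhead): NaCl in fresh feed = NaCl in product, i.e. 1270×0.270 = (1−0.394)·S3·0.577.
S3 = 342.9/(0.577×0.606) = 980.66 t/h.
Recycle S14 = 0.394×980.66 = 386.38 t/h.
Combined feed S10 = 1270 + 386.38 = 1656.4 t/h.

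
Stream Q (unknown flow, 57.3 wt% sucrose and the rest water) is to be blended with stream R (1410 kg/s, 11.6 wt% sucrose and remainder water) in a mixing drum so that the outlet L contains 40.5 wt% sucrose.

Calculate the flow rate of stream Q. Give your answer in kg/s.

2426 kg/s

Let Q be the unknown flow. Total out = 1410 + Q.
sucrose balance: 163.56 + 0.573·Q = 0.405·(1410 + Q)
(0.573 − 0.405)·Q = 0.405×1410 − 163.56 = 407.49
Q = 407.49 / 0.168 = 2425.5 kg/s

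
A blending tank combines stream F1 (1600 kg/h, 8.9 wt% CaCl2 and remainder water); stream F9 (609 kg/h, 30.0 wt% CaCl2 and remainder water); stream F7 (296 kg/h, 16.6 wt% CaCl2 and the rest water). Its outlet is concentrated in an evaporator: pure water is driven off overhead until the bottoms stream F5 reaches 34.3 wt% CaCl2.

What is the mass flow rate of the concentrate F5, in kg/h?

CaCl2 entering = 1600×0.089 + 609×0.300 + 296×0.166 = 374.24 kg/h.
All CaCl2 reports to F5, so F5 = 374.24/0.343 = 1091.1 kg/h.

1091 kg/h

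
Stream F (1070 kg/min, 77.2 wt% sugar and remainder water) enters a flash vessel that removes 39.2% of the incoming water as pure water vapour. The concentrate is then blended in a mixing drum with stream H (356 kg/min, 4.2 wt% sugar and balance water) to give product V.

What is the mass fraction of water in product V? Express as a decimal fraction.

Vapour removed = 0.392×0.228×1070 = 95.632 kg/min; concentrate = 974.37 kg/min.
water reaching the mixer = 148.33 (from concentrate) + 356×0.958 = 489.38 kg/min.
Product flow = 974.37 + 356 = 1330.4 kg/min; water fraction = 0.3678.

0.3678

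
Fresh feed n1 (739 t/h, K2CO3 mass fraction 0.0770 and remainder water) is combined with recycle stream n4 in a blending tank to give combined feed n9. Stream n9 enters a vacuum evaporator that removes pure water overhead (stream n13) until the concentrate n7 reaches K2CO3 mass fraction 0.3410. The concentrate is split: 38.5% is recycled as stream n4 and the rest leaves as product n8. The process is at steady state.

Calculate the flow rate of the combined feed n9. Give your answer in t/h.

Overall K2CO3 balance (none leaves overhead): K2CO3 in fresh feed = K2CO3 in product, i.e. 739×0.077 = (1−0.385)·n7·0.341.
n7 = 56.903/(0.341×0.615) = 271.33 t/h.
Recycle n4 = 0.385×271.33 = 104.46 t/h.
Combined feed n9 = 739 + 104.46 = 843.46 t/h.

843.5 t/h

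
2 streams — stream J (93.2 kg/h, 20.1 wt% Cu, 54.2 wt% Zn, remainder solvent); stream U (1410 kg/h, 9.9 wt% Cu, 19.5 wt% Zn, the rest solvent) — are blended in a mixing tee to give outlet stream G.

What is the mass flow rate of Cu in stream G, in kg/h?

158.3 kg/h

Cu out = Cu in = 93.2×0.201 + 1410×0.099 = 158.32 kg/h.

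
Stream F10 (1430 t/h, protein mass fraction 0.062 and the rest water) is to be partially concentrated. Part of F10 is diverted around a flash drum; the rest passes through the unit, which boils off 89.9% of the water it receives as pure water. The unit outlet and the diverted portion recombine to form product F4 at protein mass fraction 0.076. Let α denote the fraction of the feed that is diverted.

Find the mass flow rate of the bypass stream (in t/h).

1118 t/h

All 1430×0.062 = 88.66 t/h of protein reaches F4, so F4 = 88.66/0.076 = 1166.6 t/h and vapour = 263.42 t/h.
The evaporator receives (1−α)·1430 of feed at 0.938 water and removes 0.899 of that water:
0.899×0.938×(1−α)×1430 = 263.42
(1−α) = 263.42/1205.9 = 0.2184;  α = 0.7816.
Bypass flow = 0.7816×1430 = 1117.6 t/h.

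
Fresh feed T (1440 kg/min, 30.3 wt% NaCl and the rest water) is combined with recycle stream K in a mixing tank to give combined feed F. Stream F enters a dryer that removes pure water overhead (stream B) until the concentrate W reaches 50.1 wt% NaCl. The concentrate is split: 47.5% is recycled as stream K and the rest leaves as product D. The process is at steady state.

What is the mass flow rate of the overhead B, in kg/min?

Overall NaCl balance (none leaves overhead): NaCl in fresh feed = NaCl in product, i.e. 1440×0.303 = (1−0.475)·W·0.501.
W = 436.32/(0.501×0.525) = 1658.9 kg/min.
Recycle K = 0.475×1658.9 = 787.96 kg/min.
Combined feed F = 1440 + 787.96 = 2228 kg/min.
Overhead B = F − W = 2228 − 1658.9 = 569.1 kg/min.

569.1 kg/min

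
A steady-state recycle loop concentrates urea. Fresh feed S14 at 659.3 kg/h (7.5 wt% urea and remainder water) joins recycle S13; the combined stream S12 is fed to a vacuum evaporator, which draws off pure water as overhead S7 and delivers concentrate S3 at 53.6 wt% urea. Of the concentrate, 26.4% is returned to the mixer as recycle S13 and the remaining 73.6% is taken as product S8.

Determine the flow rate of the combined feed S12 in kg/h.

Overall urea balance (none leaves overhead): urea in fresh feed = urea in product, i.e. 659.3×0.075 = (1−0.264)·S3·0.536.
S3 = 49.447/(0.536×0.736) = 125.34 kg/h.
Recycle S13 = 0.264×125.34 = 33.091 kg/h.
Combined feed S12 = 659.3 + 33.091 = 692.39 kg/h.

692.4 kg/h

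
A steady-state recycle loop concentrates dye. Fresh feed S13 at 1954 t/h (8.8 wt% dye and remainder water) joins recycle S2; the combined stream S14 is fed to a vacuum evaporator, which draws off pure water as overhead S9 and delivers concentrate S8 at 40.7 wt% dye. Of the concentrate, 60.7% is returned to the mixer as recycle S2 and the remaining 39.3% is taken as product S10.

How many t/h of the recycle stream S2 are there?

652.5 t/h

Overall dye balance (none leaves overhead): dye in fresh feed = dye in product, i.e. 1954×0.088 = (1−0.607)·S8·0.407.
S8 = 171.95/(0.407×0.393) = 1075 t/h.
Recycle S2 = 0.607×1075 = 652.54 t/h.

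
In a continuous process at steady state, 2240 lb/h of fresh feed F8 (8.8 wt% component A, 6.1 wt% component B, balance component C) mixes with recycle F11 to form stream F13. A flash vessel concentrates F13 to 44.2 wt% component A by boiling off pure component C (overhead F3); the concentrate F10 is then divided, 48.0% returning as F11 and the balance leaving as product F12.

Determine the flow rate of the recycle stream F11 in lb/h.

411.7 lb/h

Overall component A balance (none leaves overhead): component A in fresh feed = component A in product, i.e. 2240×0.088 = (1−0.480)·F10·0.442.
F10 = 197.12/(0.442×0.520) = 857.64 lb/h.
Recycle F11 = 0.480×857.64 = 411.67 lb/h.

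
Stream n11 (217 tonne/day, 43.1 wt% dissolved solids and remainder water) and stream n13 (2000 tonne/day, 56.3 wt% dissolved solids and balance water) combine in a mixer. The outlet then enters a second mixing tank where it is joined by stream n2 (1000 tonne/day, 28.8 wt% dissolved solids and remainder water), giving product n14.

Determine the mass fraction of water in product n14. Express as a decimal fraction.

Overall, product flow = 3217 tonne/day.
water in = 217×0.569 + 2000×0.437 + 1000×0.712 = 1709.5 tonne/day.
water fraction in n14 = 0.531.

0.531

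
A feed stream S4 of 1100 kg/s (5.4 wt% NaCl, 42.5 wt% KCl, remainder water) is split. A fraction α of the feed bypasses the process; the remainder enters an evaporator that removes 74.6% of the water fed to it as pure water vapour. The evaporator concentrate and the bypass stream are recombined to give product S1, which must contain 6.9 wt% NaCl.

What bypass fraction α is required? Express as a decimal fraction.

0.441

All 1100×0.054 = 59.4 kg/s of NaCl reaches S1, so S1 = 59.4/0.069 = 860.87 kg/s and vapour = 239.13 kg/s.
The evaporator receives (1−α)·1100 of feed at 0.521 water and removes 0.746 of that water:
0.746×0.521×(1−α)×1100 = 239.13
(1−α) = 239.13/427.53 = 0.5593;  α = 0.4407.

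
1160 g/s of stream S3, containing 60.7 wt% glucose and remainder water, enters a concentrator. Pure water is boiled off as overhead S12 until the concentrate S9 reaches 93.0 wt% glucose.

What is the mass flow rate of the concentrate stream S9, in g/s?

757.1 g/s

glucose is conserved: 1160×0.607 = 704.12 g/s all reports to the concentrate.
Concentrate = 704.12/(target fraction) = 757.12 g/s.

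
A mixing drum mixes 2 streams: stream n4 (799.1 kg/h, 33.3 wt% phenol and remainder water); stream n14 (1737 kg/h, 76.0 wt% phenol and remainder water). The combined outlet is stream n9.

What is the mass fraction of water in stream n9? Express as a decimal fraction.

0.3745

Total flow out = 799.1 + 1737 = 2536.1 kg/h.
water in = 799.1×0.667 + 1737×0.240 = 949.88 kg/h.
water mass fraction in n9 = 949.88/2536.1 = 0.3745.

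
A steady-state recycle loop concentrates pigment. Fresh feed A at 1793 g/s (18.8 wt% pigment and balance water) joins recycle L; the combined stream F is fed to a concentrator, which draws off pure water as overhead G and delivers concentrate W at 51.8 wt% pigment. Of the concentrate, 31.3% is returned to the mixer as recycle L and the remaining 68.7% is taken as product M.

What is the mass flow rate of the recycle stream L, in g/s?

296.5 g/s

Overall pigment balance (none leaves overhead): pigment in fresh feed = pigment in product, i.e. 1793×0.188 = (1−0.313)·W·0.518.
W = 337.08/(0.518×0.687) = 947.22 g/s.
Recycle L = 0.313×947.22 = 296.48 g/s.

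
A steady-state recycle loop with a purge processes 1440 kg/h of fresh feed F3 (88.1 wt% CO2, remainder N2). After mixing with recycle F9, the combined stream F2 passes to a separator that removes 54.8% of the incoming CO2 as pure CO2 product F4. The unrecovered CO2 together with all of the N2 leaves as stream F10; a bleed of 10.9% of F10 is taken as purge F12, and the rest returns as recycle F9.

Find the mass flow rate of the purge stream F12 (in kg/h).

276 kg/h

N2 enters only via F3 and leaves only via the purge: 1440×0.119 = 0.109×(N2 in F10), and the separator passes all N2, so N2 in F2 = N2 in F10 = 1572.1 kg/h.
CO2 in F2: m_A = 1440×0.881 + (1−0.109)·(1−0.548)·m_A, so m_A = 1268.6/0.5973 = 2124.1 kg/h.
F10 = (1−0.548)×2124.1 + 1572.1 = 2532.2 kg/h.
Purge F12 = 0.109×2532.2 = 276.01 kg/h.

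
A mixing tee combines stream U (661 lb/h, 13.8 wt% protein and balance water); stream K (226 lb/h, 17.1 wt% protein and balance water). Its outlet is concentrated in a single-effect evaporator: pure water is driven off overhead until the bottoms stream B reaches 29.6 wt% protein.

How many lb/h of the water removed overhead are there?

protein entering = 661×0.138 + 226×0.171 = 129.86 lb/h.
All protein reports to B, so B = 129.86/0.296 = 438.73 lb/h.
Total feed = 887 lb/h; overhead = 887 − 438.73 = 448.27 lb/h.

448.3 lb/h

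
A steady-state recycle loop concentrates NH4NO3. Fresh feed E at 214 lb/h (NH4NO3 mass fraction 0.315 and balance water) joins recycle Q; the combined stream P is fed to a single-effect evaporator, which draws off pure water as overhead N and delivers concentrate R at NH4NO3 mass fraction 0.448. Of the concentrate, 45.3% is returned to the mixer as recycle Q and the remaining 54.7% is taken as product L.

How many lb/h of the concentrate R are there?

275.1 lb/h

Overall NH4NO3 balance (none leaves overhead): NH4NO3 in fresh feed = NH4NO3 in product, i.e. 214×0.315 = (1−0.453)·R·0.448.
R = 67.41/(0.448×0.547) = 275.08 lb/h.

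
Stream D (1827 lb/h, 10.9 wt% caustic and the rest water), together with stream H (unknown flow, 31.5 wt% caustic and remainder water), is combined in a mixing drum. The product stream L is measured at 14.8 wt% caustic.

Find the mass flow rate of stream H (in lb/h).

426.7 lb/h

Let H be the unknown flow. Total out = 1827 + H.
caustic balance: 199.14 + 0.315·H = 0.148·(1827 + H)
(0.315 − 0.148)·H = 0.148×1827 − 199.14 = 71.253
H = 71.253 / 0.167 = 426.66 lb/h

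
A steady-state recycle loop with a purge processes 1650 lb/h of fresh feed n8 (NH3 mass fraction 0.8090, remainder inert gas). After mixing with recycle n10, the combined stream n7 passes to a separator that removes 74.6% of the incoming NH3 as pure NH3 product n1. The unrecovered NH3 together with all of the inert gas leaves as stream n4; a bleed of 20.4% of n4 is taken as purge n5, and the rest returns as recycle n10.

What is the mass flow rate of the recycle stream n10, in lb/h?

inert gas enters only via n8 and leaves only via the purge: 1650×0.191 = 0.204×(inert gas in n4), and the separator passes all inert gas, so inert gas in n7 = inert gas in n4 = 1544.9 lb/h.
NH3 in n7: m_A = 1650×0.809 + (1−0.204)·(1−0.746)·m_A, so m_A = 1334.9/0.7978 = 1673.1 lb/h.
n4 = (1−0.746)×1673.1 + 1544.9 = 1969.8 lb/h.
Recycle n10 = (1−0.204)×1969.8 = 1568 lb/h.

1568 lb/h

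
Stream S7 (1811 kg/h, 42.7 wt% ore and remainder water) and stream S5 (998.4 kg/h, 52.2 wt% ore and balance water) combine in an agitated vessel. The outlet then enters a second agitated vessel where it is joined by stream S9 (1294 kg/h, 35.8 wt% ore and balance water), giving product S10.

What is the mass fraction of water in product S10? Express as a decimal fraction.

0.572

Overall, product flow = 4103.4 kg/h.
water in = 1811×0.573 + 998.4×0.478 + 1294×0.642 = 2345.7 kg/h.
water fraction in S10 = 0.572.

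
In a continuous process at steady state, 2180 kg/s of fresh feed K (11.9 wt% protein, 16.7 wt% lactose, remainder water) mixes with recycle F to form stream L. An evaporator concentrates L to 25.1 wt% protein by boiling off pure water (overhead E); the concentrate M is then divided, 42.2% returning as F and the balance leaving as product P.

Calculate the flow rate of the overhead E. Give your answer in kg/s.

1146 kg/s

Overall protein balance (none leaves overhead): protein in fresh feed = protein in product, i.e. 2180×0.119 = (1−0.422)·M·0.251.
M = 259.42/(0.251×0.578) = 1788.1 kg/s.
Recycle F = 0.422×1788.1 = 754.6 kg/s.
Combined feed L = 2180 + 754.6 = 2934.6 kg/s.
Overhead E = L − M = 2934.6 − 1788.1 = 1146.5 kg/s.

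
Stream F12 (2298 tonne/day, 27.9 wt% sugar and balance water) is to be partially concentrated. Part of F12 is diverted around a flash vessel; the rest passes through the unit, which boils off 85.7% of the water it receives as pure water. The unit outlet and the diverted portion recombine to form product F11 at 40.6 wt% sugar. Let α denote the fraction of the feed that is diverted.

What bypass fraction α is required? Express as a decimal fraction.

0.494

All 2298×0.279 = 641.14 tonne/day of sugar reaches F11, so F11 = 641.14/0.406 = 1579.2 tonne/day and vapour = 718.83 tonne/day.
The evaporator receives (1−α)·2298 of feed at 0.721 water and removes 0.857 of that water:
0.857×0.721×(1−α)×2298 = 718.83
(1−α) = 718.83/1419.9 = 0.5062;  α = 0.4938.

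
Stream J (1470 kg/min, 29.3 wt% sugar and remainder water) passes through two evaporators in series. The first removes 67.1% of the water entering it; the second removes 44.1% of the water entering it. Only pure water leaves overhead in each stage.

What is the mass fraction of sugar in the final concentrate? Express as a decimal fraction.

0.6926

water in feed = 1470×0.707 = 1039.3 kg/min.
After stage 1: water left = (1−0.671)×1039.3 = 341.93; stream total = 772.64 kg/min.
After stage 2: water left = (1−0.441)×341.93 = 191.14; final concentrate = 621.85 kg/min.
sugar fraction = 430.71/621.85 = 0.6926.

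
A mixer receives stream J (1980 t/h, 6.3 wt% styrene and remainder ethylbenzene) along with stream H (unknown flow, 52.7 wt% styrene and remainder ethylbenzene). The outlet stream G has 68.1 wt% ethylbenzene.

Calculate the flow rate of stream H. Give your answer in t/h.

2437 t/h

Let H be the unknown flow. Total out = 1980 + H.
ethylbenzene balance: 1855.3 + 0.473·H = 0.681·(1980 + H)
(0.473 − 0.681)·H = 0.681×1980 − 1855.3 = -506.88
H = -506.88 / -0.208 = 2436.9 t/h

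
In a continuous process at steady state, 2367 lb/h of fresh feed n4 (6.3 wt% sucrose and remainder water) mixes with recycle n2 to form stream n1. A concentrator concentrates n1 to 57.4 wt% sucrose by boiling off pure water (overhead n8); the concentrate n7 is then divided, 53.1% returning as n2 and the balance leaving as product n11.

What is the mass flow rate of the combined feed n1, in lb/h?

Overall sucrose balance (none leaves overhead): sucrose in fresh feed = sucrose in product, i.e. 2367×0.063 = (1−0.531)·n7·0.574.
n7 = 149.12/(0.574×0.469) = 553.93 lb/h.
Recycle n2 = 0.531×553.93 = 294.14 lb/h.
Combined feed n1 = 2367 + 294.14 = 2661.1 lb/h.

2661 lb/h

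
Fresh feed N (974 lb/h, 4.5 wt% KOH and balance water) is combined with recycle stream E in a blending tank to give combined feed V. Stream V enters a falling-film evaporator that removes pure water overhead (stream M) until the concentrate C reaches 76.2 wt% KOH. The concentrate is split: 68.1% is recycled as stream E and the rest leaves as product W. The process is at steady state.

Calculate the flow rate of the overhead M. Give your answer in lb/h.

Overall KOH balance (none leaves overhead): KOH in fresh feed = KOH in product, i.e. 974×0.045 = (1−0.681)·C·0.762.
C = 43.83/(0.762×0.319) = 180.31 lb/h.
Recycle E = 0.681×180.31 = 122.79 lb/h.
Combined feed V = 974 + 122.79 = 1096.8 lb/h.
Overhead M = V − C = 1096.8 − 180.31 = 916.48 lb/h.

916.5 lb/h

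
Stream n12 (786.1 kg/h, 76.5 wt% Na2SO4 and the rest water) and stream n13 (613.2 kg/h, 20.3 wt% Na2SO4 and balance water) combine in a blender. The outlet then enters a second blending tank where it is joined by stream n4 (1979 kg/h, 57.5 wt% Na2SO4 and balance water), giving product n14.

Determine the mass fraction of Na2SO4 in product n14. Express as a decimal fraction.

Overall, product flow = 3378.3 kg/h.
Na2SO4 in = 786.1×0.765 + 613.2×0.203 + 1979×0.575 = 1863.8 kg/h.
Na2SO4 fraction in n14 = 0.552.

0.552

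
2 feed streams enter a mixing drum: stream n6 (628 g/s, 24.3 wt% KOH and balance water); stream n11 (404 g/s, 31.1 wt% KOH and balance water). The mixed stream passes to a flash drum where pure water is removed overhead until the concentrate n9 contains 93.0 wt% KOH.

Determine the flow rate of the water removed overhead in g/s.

732.8 g/s

KOH entering = 628×0.243 + 404×0.311 = 278.25 g/s.
All KOH reports to n9, so n9 = 278.25/0.930 = 299.19 g/s.
Total feed = 1032 g/s; overhead = 1032 − 299.19 = 732.81 g/s.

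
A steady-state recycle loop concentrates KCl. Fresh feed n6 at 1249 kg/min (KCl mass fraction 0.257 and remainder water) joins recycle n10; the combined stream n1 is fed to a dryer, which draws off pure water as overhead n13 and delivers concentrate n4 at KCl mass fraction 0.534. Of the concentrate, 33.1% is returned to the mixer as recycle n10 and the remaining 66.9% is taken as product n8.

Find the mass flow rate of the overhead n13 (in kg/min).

647.9 kg/min

Overall KCl balance (none leaves overhead): KCl in fresh feed = KCl in product, i.e. 1249×0.257 = (1−0.331)·n4·0.534.
n4 = 320.99/(0.534×0.669) = 898.52 kg/min.
Recycle n10 = 0.331×898.52 = 297.41 kg/min.
Combined feed n1 = 1249 + 297.41 = 1546.4 kg/min.
Overhead n13 = n1 − n4 = 1546.4 − 898.52 = 647.89 kg/min.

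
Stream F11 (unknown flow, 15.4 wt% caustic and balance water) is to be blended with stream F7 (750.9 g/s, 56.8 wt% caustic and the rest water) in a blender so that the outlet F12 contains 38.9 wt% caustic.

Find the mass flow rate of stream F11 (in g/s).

Let F11 be the unknown flow. Total out = 750.9 + F11.
caustic balance: 426.51 + 0.154·F11 = 0.389·(750.9 + F11)
(0.154 − 0.389)·F11 = 0.389×750.9 − 426.51 = -134.41
F11 = -134.41 / -0.235 = 571.96 g/s

572 g/s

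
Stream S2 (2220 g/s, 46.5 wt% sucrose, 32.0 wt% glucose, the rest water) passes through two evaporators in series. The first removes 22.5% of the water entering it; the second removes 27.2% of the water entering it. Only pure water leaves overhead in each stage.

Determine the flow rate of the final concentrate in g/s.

water in feed = 2220×0.215 = 477.3 g/s.
After stage 1: water left = (1−0.225)×477.3 = 369.91; stream total = 2112.6 g/s.
After stage 2: water left = (1−0.272)×369.91 = 269.29; final concentrate = 2012 g/s.

2012 g/s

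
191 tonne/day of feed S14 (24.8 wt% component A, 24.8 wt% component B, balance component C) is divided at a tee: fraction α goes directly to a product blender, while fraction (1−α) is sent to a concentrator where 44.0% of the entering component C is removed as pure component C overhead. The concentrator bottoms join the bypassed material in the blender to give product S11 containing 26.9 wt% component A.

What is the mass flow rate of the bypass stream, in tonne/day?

123.8 tonne/day

All 191×0.248 = 47.368 tonne/day of component A reaches S11, so S11 = 47.368/0.269 = 176.09 tonne/day and vapour = 14.911 tonne/day.
The evaporator receives (1−α)·191 of feed at 0.504 component C and removes 0.440 of that component C:
0.440×0.504×(1−α)×191 = 14.911
(1−α) = 14.911/42.356 = 0.3520;  α = 0.6480.
Bypass flow = 0.6480×191 = 123.76 tonne/day.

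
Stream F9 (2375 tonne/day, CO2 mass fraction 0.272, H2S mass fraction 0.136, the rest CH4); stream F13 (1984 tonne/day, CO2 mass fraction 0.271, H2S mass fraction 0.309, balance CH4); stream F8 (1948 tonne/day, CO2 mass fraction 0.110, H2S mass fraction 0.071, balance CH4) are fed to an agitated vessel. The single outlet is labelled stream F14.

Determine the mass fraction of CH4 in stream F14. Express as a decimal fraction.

Total flow out = 2375 + 1984 + 1948 = 6307 tonne/day.
CH4 in = 2375×0.592 + 1984×0.420 + 1948×0.819 = 3834.7 tonne/day.
CH4 mass fraction in F14 = 3834.7/6307 = 0.608.

0.608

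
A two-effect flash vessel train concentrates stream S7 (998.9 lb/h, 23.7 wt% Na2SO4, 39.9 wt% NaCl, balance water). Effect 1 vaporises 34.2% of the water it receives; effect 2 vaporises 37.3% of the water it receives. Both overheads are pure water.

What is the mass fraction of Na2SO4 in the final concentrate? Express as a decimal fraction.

water in feed = 998.9×0.364 = 363.6 lb/h.
After stage 1: water left = (1−0.342)×363.6 = 239.25; stream total = 874.55 lb/h.
After stage 2: water left = (1−0.373)×239.25 = 150.01; final concentrate = 785.31 lb/h.
Na2SO4 fraction = 236.74/785.31 = 0.301.

0.301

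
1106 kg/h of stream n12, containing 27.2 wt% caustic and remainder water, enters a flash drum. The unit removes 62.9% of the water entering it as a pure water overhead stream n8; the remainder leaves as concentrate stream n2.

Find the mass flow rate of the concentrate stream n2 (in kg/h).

water entering = 1106×0.728 = 805.17 kg/h; overhead removed = 0.629×805.17 = 506.45 kg/h.
Concentrate = 1106 − 506.45 = 599.55 kg/h.

599.5 kg/h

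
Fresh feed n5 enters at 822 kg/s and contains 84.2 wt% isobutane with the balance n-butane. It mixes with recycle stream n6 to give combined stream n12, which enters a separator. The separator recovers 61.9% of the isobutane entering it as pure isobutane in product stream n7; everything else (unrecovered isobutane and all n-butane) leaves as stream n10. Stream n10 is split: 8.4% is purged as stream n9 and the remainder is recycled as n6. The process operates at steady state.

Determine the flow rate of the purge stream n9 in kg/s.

n-butane enters only via n5 and leaves only via the purge: 822×0.158 = 0.084×(n-butane in n10), and the separator passes all n-butane, so n-butane in n12 = n-butane in n10 = 1546.1 kg/s.
isobutane in n12: m_A = 822×0.842 + (1−0.084)·(1−0.619)·m_A, so m_A = 692.12/0.6510 = 1063.2 kg/s.
n10 = (1−0.619)×1063.2 + 1546.1 = 1951.2 kg/s.
Purge n9 = 0.084×1951.2 = 163.9 kg/s.

163.9 kg/s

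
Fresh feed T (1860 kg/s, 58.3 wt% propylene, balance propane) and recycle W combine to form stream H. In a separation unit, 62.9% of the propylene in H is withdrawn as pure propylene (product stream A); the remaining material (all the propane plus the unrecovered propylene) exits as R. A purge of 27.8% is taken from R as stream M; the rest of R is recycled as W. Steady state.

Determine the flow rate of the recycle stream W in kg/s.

propane enters only via T and leaves only via the purge: 1860×0.417 = 0.278×(propane in R), and the separation unit passes all propane, so propane in H = propane in R = 2790 kg/s.
propylene in H: m_A = 1860×0.583 + (1−0.278)·(1−0.629)·m_A, so m_A = 1084.4/0.7321 = 1481.1 kg/s.
R = (1−0.629)×1481.1 + 2790 = 3339.5 kg/s.
Recycle W = (1−0.278)×3339.5 = 2411.1 kg/s.

2411 kg/s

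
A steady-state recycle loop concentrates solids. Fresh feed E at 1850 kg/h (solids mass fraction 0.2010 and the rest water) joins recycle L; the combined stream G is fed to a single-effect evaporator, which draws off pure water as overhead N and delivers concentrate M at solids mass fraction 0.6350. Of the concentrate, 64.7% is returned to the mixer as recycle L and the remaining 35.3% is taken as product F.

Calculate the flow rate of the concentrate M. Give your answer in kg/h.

Overall solids balance (none leaves overhead): solids in fresh feed = solids in product, i.e. 1850×0.201 = (1−0.647)·M·0.635.
M = 371.85/(0.635×0.353) = 1658.9 kg/h.

1659 kg/h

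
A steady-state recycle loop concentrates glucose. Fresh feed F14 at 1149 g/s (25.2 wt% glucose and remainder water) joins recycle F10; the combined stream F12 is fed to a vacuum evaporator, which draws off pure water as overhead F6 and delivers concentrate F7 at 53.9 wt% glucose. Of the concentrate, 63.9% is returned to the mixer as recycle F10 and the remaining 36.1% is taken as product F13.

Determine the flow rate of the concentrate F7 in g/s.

1488 g/s

Overall glucose balance (none leaves overhead): glucose in fresh feed = glucose in product, i.e. 1149×0.252 = (1−0.639)·F7·0.539.
F7 = 289.55/(0.539×0.361) = 1488.1 g/s.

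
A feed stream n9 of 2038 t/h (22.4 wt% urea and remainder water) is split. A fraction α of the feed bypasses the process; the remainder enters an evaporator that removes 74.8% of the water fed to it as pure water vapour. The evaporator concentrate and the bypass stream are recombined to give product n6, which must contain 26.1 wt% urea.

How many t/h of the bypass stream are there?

All 2038×0.224 = 456.51 t/h of urea reaches n6, so n6 = 456.51/0.261 = 1749.1 t/h and vapour = 288.91 t/h.
The evaporator receives (1−α)·2038 of feed at 0.776 water and removes 0.748 of that water:
0.748×0.776×(1−α)×2038 = 288.91
(1−α) = 288.91/1183 = 0.2442;  α = 0.7558.
Bypass flow = 0.7558×2038 = 1540.3 t/h.

1540 t/h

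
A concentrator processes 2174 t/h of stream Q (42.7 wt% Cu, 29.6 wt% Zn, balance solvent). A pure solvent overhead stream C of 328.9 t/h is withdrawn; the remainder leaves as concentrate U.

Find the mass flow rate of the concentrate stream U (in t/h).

1845 t/h

Concentrate = 2174 − 328.9 = 1845.1 t/h.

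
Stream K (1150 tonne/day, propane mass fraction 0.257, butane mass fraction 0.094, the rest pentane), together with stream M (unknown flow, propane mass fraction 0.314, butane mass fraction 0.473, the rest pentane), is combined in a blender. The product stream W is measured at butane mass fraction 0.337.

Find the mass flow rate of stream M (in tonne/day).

Let M be the unknown flow. Total out = 1150 + M.
butane balance: 108.1 + 0.473·M = 0.337·(1150 + M)
(0.473 − 0.337)·M = 0.337×1150 − 108.1 = 279.45
M = 279.45 / 0.136 = 2054.8 tonne/day

2055 tonne/day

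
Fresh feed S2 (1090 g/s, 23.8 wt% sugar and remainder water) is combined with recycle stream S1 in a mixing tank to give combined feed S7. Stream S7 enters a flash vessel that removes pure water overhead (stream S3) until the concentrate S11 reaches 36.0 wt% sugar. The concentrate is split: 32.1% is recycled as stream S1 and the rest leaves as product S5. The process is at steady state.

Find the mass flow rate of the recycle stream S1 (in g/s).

Overall sugar balance (none leaves overhead): sugar in fresh feed = sugar in product, i.e. 1090×0.238 = (1−0.321)·S11·0.360.
S11 = 259.42/(0.360×0.679) = 1061.3 g/s.
Recycle S1 = 0.321×1061.3 = 340.67 g/s.

340.7 g/s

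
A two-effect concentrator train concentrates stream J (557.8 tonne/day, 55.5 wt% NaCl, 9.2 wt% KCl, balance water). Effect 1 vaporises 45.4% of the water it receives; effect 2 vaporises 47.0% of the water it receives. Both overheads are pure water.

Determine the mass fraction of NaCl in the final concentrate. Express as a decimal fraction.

water in feed = 557.8×0.353 = 196.9 tonne/day.
After stage 1: water left = (1−0.454)×196.9 = 107.51; stream total = 468.41 tonne/day.
After stage 2: water left = (1−0.470)×107.51 = 56.98; final concentrate = 417.88 tonne/day.
NaCl fraction = 309.58/417.88 = 0.741.

0.741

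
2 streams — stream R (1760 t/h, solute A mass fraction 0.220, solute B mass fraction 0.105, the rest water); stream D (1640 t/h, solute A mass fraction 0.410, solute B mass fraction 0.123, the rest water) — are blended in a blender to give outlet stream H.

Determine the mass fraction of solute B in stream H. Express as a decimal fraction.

0.114

Total flow out = 1760 + 1640 = 3400 t/h.
solute B in = 1760×0.105 + 1640×0.123 = 386.52 t/h.
solute B mass fraction in H = 386.52/3400 = 0.114.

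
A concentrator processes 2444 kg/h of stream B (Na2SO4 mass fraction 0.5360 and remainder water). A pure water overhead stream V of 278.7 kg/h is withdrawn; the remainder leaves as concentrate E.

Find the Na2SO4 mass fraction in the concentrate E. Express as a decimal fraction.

0.6050

Na2SO4 is not removed: 2444×0.536 = 1310 kg/h of Na2SO4 enters E.
Concentrate = 2444 − 278.7 = 2165.3 kg/h.
Mass fraction = 1310/2165.3 = 0.6050.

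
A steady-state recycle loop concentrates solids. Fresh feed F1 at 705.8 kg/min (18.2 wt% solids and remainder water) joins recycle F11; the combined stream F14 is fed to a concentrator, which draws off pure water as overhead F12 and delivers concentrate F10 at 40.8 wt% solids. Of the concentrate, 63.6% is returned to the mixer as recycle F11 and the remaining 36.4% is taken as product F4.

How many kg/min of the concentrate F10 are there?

865 kg/min

Overall solids balance (none leaves overhead): solids in fresh feed = solids in product, i.e. 705.8×0.182 = (1−0.636)·F10·0.408.
F10 = 128.46/(0.408×0.364) = 864.95 kg/min.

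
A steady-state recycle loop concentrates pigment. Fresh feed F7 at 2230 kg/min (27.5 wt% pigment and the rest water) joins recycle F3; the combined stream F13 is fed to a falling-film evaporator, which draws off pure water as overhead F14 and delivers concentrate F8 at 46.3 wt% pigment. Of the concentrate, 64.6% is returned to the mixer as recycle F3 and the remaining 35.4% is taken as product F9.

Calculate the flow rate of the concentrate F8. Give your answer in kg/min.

3742 kg/min

Overall pigment balance (none leaves overhead): pigment in fresh feed = pigment in product, i.e. 2230×0.275 = (1−0.646)·F8·0.463.
F8 = 613.25/(0.463×0.354) = 3741.6 kg/min.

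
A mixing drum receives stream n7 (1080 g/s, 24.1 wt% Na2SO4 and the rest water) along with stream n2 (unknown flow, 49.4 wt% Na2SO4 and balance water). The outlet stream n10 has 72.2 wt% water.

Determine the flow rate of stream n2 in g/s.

Let n2 be the unknown flow. Total out = 1080 + n2.
water balance: 819.72 + 0.506·n2 = 0.722·(1080 + n2)
(0.506 − 0.722)·n2 = 0.722×1080 − 819.72 = -39.96
n2 = -39.96 / -0.216 = 185 g/s

185 g/s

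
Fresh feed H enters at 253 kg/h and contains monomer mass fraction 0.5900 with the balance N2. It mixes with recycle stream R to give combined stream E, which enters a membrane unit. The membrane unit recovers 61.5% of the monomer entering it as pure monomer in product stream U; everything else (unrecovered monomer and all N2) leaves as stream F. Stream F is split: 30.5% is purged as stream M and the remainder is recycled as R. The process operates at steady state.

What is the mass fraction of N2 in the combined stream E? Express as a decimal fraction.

N2 enters only via H and leaves only via the purge: 253×0.410 = 0.305×(N2 in F), and the membrane unit passes all N2, so N2 in E = N2 in F = 340.1 kg/h.
monomer in E: m_A = 253×0.590 + (1−0.305)·(1−0.615)·m_A, so m_A = 149.27/0.7324 = 203.8 kg/h.
E = 203.8 + 340.1 = 543.9 kg/h.
N2 fraction in E = 340.1/543.9 = 0.6253.

0.6253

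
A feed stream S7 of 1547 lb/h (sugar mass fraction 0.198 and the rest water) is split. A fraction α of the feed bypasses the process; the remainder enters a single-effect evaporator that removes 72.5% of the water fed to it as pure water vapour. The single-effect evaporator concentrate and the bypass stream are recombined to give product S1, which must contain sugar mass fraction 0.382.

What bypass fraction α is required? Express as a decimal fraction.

0.172

All 1547×0.198 = 306.31 lb/h of sugar reaches S1, so S1 = 306.31/0.382 = 801.85 lb/h and vapour = 745.15 lb/h.
The evaporator receives (1−α)·1547 of feed at 0.802 water and removes 0.725 of that water:
0.725×0.802×(1−α)×1547 = 745.15
(1−α) = 745.15/899.5 = 0.8284;  α = 0.1716.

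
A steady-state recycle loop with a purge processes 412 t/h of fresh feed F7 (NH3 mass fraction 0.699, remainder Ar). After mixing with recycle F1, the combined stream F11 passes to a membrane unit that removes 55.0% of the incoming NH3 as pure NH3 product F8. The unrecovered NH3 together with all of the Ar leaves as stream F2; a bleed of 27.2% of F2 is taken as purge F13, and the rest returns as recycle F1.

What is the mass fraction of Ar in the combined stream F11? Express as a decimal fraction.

Ar enters only via F7 and leaves only via the purge: 412×0.301 = 0.272×(Ar in F2), and the membrane unit passes all Ar, so Ar in F11 = Ar in F2 = 455.93 t/h.
NH3 in F11: m_A = 412×0.699 + (1−0.272)·(1−0.550)·m_A, so m_A = 287.99/0.6724 = 428.3 t/h.
F11 = 428.3 + 455.93 = 884.23 t/h.
Ar fraction in F11 = 455.93/884.23 = 0.516.

0.516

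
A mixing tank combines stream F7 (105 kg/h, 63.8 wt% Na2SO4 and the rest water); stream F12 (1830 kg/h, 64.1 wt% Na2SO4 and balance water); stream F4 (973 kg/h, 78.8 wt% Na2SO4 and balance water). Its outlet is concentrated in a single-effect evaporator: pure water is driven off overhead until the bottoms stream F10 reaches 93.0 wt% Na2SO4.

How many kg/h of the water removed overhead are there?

Na2SO4 entering = 105×0.638 + 1830×0.641 + 973×0.788 = 2006.7 kg/h.
All Na2SO4 reports to F10, so F10 = 2006.7/0.930 = 2157.8 kg/h.
Total feed = 2908 kg/h; overhead = 2908 − 2157.8 = 750.21 kg/h.

750.2 kg/h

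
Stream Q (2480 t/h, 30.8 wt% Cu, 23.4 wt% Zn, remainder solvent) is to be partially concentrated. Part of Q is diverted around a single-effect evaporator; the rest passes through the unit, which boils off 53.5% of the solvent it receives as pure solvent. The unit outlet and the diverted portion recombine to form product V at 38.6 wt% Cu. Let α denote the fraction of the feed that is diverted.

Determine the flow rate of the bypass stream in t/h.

434.8 t/h

All 2480×0.308 = 763.84 t/h of Cu reaches V, so V = 763.84/0.386 = 1978.9 t/h and vapour = 501.14 t/h.
The evaporator receives (1−α)·2480 of feed at 0.458 solvent and removes 0.535 of that solvent:
0.535×0.458×(1−α)×2480 = 501.14
(1−α) = 501.14/607.67 = 0.8247;  α = 0.1753.
Bypass flow = 0.1753×2480 = 434.78 t/h.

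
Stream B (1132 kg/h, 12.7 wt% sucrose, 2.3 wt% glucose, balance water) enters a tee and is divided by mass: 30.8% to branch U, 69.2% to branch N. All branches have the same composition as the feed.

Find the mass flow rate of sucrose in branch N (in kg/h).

99.48 kg/h

Branch N total = 0.692×1132 = 783.34 kg/h.
sucrose in N = 0.127×783.34 = 99.485 kg/h.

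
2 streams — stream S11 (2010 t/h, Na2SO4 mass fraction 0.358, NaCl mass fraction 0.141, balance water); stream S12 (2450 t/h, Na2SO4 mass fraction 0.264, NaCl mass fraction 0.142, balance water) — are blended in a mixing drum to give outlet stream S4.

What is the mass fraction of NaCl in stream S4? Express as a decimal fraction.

Total flow out = 2010 + 2450 = 4460 t/h.
NaCl in = 2010×0.141 + 2450×0.142 = 631.31 t/h.
NaCl mass fraction in S4 = 631.31/4460 = 0.142.

0.142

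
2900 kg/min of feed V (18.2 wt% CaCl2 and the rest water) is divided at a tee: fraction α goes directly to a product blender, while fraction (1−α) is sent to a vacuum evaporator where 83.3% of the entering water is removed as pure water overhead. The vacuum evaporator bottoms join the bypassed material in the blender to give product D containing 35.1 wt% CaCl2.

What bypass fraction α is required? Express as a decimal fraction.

0.293

All 2900×0.182 = 527.8 kg/min of CaCl2 reaches D, so D = 527.8/0.351 = 1503.7 kg/min and vapour = 1396.3 kg/min.
The evaporator receives (1−α)·2900 of feed at 0.818 water and removes 0.833 of that water:
0.833×0.818×(1−α)×2900 = 1396.3
(1−α) = 1396.3/1976 = 0.7066;  α = 0.2934.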